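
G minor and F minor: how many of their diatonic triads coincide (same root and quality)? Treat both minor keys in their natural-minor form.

Diatonic triads of G minor (natural minor): Gm (i), Adim (ii°), Bb (III), Cm (iv), Dm (v), Eb (VI), F (VII).
Diatonic triads of F minor (natural minor): Fm (i), Gdim (ii°), Ab (III), Bbm (iv), Cm (v), Db (VI), Eb (VII).
Matching root and quality in both lists: Cm, Eb.
That gives 2 common triads.

2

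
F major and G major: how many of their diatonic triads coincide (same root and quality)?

2

Diatonic triads of F major: F major (I), G minor (ii), A minor (iii), B♭ major (IV), C major (V), D minor (vi), E diminished (vii°).
Diatonic triads of G major: G major (I), A minor (ii), B minor (iii), C major (IV), D major (V), E minor (vi), F♯ diminished (vii°).
Matching root and quality in both lists: A minor, C major.
That gives 2 common triads.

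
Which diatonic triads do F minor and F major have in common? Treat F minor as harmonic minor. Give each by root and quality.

C, Edim

Triads in F minor (harmonic minor): F minor (i), G diminished (ii°), Ab augmented (III+), Bb minor (iv), C major (V), Db major (VI), E diminished (vii°).
Triads in F major: F major (I), G minor (ii), A minor (iii), Bb major (IV), C major (V), D minor (vi), E diminished (vii°).
Shared triads with their functions: C major (V in F minor, V in F major); E diminished (vii° in F minor, vii° in F major).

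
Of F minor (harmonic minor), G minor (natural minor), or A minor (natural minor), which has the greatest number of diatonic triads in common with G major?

Triads of G major: G major (I), A minor (ii), B minor (iii), C major (IV), D major (V), E minor (vi), F# diminished (vii°).
F minor (harmonic minor) shares 1: C.
G minor (natural minor) shares 0: none.
A minor (natural minor) shares 4: G, Am, C, Em.
The most common triads (4) are shared with A minor.

A minor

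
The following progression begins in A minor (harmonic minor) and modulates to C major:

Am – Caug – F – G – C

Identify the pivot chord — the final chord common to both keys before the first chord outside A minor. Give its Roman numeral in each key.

F — VI in A minor, IV in C major

Chords diatonic to A minor: Am, Bdim, Caug, Dm, E, F, G#dim.
Reading the progression, the first chord not in that set is G, so the modulation leaves A minor there.
The chord immediately before G is F, which is diatonic to both keys: VI in A minor and IV in C major.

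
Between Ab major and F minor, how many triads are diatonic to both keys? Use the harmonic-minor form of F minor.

Diatonic triads of Ab major: Ab (I), Bbm (ii), Cm (iii), Db (IV), Eb (V), Fm (vi), Gdim (vii°).
Diatonic triads of F minor (harmonic minor): Fm (i), Gdim (ii°), Abaug (III+), Bbm (iv), C (V), Db (VI), Edim (vii°).
Matching root and quality in both lists: Bbm, Db, Fm, Gdim.
That gives 4 common triads.

4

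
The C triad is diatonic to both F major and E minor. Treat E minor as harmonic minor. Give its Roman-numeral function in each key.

The scale of F major is F G A Bb C D E; C is degree 5, and the triad built there (C-E-G) is major, so it is V.
The scale of E minor (harmonic minor) is E F# G A B C D#; C is degree 6, and the triad built there (C-E-G) is major, so it is VI.

V in F major; VI in E minor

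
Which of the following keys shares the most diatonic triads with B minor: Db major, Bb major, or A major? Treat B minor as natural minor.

A major

Triads of B minor (natural minor): B minor (i), C# diminished (ii°), D major (III), E minor (iv), F# minor (v), G major (VI), A major (VII).
Db major shares 0: none.
Bb major shares 0: none.
A major shares 4: Bm, D, F#m, A.
The most common triads (4) are shared with A major.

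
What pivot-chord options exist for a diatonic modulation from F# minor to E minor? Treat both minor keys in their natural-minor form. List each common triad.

Triads in F# minor (natural minor): F# minor (i), G# diminished (ii°), A major (III), B minor (iv), C# minor (v), D major (VI), E major (VII).
Triads in E minor (natural minor): E minor (i), F# diminished (ii°), G major (III), A minor (iv), B minor (v), C major (VI), D major (VII).
Shared triads with their functions: B minor (iv in F# minor, v in E minor); D major (VI in F# minor, VII in E minor).

Bm, D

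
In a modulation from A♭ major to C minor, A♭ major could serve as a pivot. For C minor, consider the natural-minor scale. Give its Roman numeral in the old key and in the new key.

The scale of A♭ major is A♭ B♭ C D♭ E♭ F G; A♭ is degree 1, and the triad built there (A♭-C-E♭) is major, so it is I.
The scale of C minor (natural minor) is C D E♭ F G A♭ B♭; A♭ is degree 6, and the triad built there (A♭-C-E♭) is major, so it is VI.

I in A♭ major; VI in C minor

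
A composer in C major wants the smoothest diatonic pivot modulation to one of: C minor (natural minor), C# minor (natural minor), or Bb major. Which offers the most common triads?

Bb major

Triads of C major: C (I), Dm (ii), Em (iii), F (IV), G (V), Am (vi), Bdim (vii°).
C minor (natural minor) shares 0: none.
C# minor (natural minor) shares 0: none.
Bb major shares 2: Dm, F.
The most common triads (2) are shared with Bb major.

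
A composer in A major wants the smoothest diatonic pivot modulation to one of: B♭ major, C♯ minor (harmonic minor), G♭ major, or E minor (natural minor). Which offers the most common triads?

C♯ minor

Triads of A major: A major (I), B minor (ii), C♯ minor (iii), D major (IV), E major (V), F♯ minor (vi), G♯ diminished (vii°).
B♭ major shares 0: none.
C♯ minor (harmonic minor) shares 3: A, C♯m, F♯m.
G♭ major shares 0: none.
E minor (natural minor) shares 2: Bm, D.
The most common triads (3) are shared with C♯ minor.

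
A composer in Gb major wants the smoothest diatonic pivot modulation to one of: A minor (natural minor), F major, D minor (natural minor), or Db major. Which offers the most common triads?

Db major

Triads of Gb major: Gb major (I), Ab minor (ii), Bb minor (iii), Cb major (IV), Db major (V), Eb minor (vi), F diminished (vii°).
A minor (natural minor) shares 0: none.
F major shares 0: none.
D minor (natural minor) shares 0: none.
Db major shares 4: Gb, Bbm, Db, Ebm.
The most common triads (4) are shared with Db major.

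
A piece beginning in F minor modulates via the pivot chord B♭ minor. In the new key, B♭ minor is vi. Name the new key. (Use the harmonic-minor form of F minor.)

The numeral vi denotes a minor triad on scale degree 6. With B♭ on degree 6, the tonic of the new key is D♭.
Degree 6 carries a minor triad in major keys, so the destination is D♭ major.
Check: the diatonic triads of D♭ major are D♭ (I), E♭m (ii), Fm (iii), G♭ (IV), A♭ (V), B♭m (vi), Cdim (vii°) — B♭ minor is indeed vi.

D♭ major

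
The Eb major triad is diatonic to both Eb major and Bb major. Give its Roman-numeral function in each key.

I in Eb major; IV in Bb major

The scale of Eb major is Eb F G Ab Bb C D; Eb is degree 1, and the triad built there (Eb-G-Bb) is major, so it is I.
The scale of Bb major is Bb C D Eb F G A; Eb is degree 4, and the triad built there (Eb-G-Bb) is major, so it is IV.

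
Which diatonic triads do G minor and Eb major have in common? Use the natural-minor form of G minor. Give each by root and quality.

Triads in G minor (natural minor): Gm (i), Adim (ii°), Bb (III), Cm (iv), Dm (v), Eb (VI), F (VII).
Triads in Eb major: Eb (I), Fm (ii), Gm (iii), Ab (IV), Bb (V), Cm (vi), Ddim (vii°).
Shared triads with their functions: Gm (i in G minor, iii in Eb major); Bb (III in G minor, V in Eb major); Cm (iv in G minor, vi in Eb major); Eb (VI in G minor, I in Eb major).

Gm, Bb, Cm, Eb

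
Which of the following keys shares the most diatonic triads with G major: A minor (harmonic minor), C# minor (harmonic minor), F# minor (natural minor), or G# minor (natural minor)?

F# minor

Triads of G major: G (I), Am (ii), Bm (iii), C (IV), D (V), Em (vi), F#dim (vii°).
A minor (harmonic minor) shares 1: Am.
C# minor (harmonic minor) shares 0: none.
F# minor (natural minor) shares 2: Bm, D.
G# minor (natural minor) shares 0: none.
The most common triads (2) are shared with F# minor.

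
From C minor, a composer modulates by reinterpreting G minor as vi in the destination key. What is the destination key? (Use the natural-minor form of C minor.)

B♭ major

The numeral vi denotes a minor triad on scale degree 6. With G on degree 6, the tonic of the new key is B♭.
Degree 6 carries a minor triad in major keys, so the destination is B♭ major.
Check: the diatonic triads of B♭ major are B♭ (I), Cm (ii), Dm (iii), E♭ (IV), F (V), Gm (vi), Adim (vii°) — G minor is indeed vi.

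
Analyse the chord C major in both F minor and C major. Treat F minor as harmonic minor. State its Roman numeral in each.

The scale of F minor (harmonic minor) is F G Ab Bb C Db E; C is degree 5, and the triad built there (C-E-G) is major, so it is V.
The scale of C major is C D E F G A B; C is degree 1, and the triad built there (C-E-G) is major, so it is I.

V in F minor; I in C major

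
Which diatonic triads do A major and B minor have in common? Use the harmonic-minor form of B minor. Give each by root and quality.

Triads in A major: A (I), Bm (ii), C#m (iii), D (IV), E (V), F#m (vi), G#dim (vii°).
Triads in B minor (harmonic minor): Bm (i), C#dim (ii°), Daug (III+), Em (iv), F# (V), G (VI), A#dim (vii°).
Shared triads with their functions: Bm (ii in A major, i in B minor).

Bm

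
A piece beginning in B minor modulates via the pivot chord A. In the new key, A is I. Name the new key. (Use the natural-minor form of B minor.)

A major

The numeral I denotes a major triad on scale degree 1. With A on degree 1, the tonic of the new key is A.
Degree 1 carries a major triad in major keys, so the destination is A major.
Check: the diatonic triads of A major are A (I), Bm (ii), C#m (iii), D (IV), E (V), F#m (vi), G#dim (vii°) — A is indeed I.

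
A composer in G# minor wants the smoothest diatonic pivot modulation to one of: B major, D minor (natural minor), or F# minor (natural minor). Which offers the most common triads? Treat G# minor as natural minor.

B major

Triads of G# minor (natural minor): G# minor (i), A# diminished (ii°), B major (III), C# minor (iv), D# minor (v), E major (VI), F# major (VII).
B major shares 7: G#m, A#dim, B, C#m, D#m, E, F#.
D minor (natural minor) shares 0: none.
F# minor (natural minor) shares 2: C#m, E.
The most common triads (7) are shared with B major.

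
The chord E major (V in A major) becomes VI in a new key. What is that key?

G# minor

The numeral VI denotes a major triad on scale degree 6. With E on degree 6, the tonic of the new key is G#.
Degree 6 carries a major triad in minor keys, so the destination is G# minor.
Check: the diatonic triads of G# minor (natural minor) are G#m (i), A#dim (ii°), B (III), C#m (iv), D#m (v), E (VI), F# (VII) — E major is indeed VI.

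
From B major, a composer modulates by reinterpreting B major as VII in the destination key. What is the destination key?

The numeral VII denotes a major triad on scale degree 7. With B on degree 7, the tonic of the new key is C#.
Degree 7 carries a major triad in natural-minor keys, so the destination is C# minor.
Check: the diatonic triads of C# minor (natural minor) are C#m (i), D#dim (ii°), E (III), F#m (iv), G#m (v), A (VI), B (VII) — B major is indeed VII.

C# minor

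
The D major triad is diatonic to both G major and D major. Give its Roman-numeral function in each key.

V in G major; I in D major

The scale of G major is G A B C D E F#; D is degree 5, and the triad built there (D-F#-A) is major, so it is V.
The scale of D major is D E F# G A B C#; D is degree 1, and the triad built there (D-F#-A) is major, so it is I.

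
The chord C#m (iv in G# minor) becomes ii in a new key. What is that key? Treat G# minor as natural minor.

B major

The numeral ii denotes a minor triad on scale degree 2. With C# on degree 2, the tonic of the new key is B.
Degree 2 carries a minor triad in major keys, so the destination is B major.
Check: the diatonic triads of B major are B (I), C#m (ii), D#m (iii), E (IV), F# (V), G#m (vi), A#dim (vii°) — C#m is indeed ii.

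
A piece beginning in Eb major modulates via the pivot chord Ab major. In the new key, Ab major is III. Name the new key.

F minor

The numeral III denotes a major triad on scale degree 3. With Ab on degree 3, the tonic of the new key is F.
Degree 3 carries a major triad in natural-minor keys, so the destination is F minor.
Check: the diatonic triads of F minor (natural minor) are Fm (i), Gdim (ii°), Ab (III), Bbm (iv), Cm (v), Db (VI), Eb (VII) — Ab major is indeed III.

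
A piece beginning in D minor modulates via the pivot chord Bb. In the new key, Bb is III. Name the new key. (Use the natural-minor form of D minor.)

The numeral III denotes a major triad on scale degree 3. With Bb on degree 3, the tonic of the new key is G.
Degree 3 carries a major triad in natural-minor keys, so the destination is G minor.
Check: the diatonic triads of G minor (natural minor) are Gm (i), Adim (ii°), Bb (III), Cm (iv), Dm (v), Eb (VI), F (VII) — Bb is indeed III.

G minor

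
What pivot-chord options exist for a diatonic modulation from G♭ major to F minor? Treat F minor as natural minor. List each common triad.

B♭m, D♭

Triads in G♭ major: G♭ (I), A♭m (ii), B♭m (iii), C♭ (IV), D♭ (V), E♭m (vi), Fdim (vii°).
Triads in F minor (natural minor): Fm (i), Gdim (ii°), A♭ (III), B♭m (iv), Cm (v), D♭ (VI), E♭ (VII).
Shared triads with their functions: B♭m (iii in G♭ major, iv in F minor); D♭ (V in G♭ major, VI in F minor).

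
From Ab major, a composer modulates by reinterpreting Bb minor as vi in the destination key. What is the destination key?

Db major

The numeral vi denotes a minor triad on scale degree 6. With Bb on degree 6, the tonic of the new key is Db.
Degree 6 carries a minor triad in major keys, so the destination is Db major.
Check: the diatonic triads of Db major are Db (I), Ebm (ii), Fm (iii), Gb (IV), Ab (V), Bbm (vi), Cdim (vii°) — Bb minor is indeed vi.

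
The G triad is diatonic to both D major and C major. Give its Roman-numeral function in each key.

IV in D major; V in C major

The scale of D major is D E F♯ G A B C♯; G is degree 4, and the triad built there (G-B-D) is major, so it is IV.
The scale of C major is C D E F G A B; G is degree 5, and the triad built there (G-B-D) is major, so it is V.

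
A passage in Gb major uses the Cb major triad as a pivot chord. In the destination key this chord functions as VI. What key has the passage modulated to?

Eb minor

The numeral VI denotes a major triad on scale degree 6. With Cb on degree 6, the tonic of the new key is Eb.
Degree 6 carries a major triad in minor keys, so the destination is Eb minor.
Check: the diatonic triads of Eb minor (natural minor) are Ebm (i), Fdim (ii°), Gb (III), Abm (iv), Bbm (v), Cb (VI), Db (VII) — Cb major is indeed VI.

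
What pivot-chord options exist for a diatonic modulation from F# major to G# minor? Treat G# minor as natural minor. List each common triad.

Triads in F# major: F# (I), G#m (ii), A#m (iii), B (IV), C# (V), D#m (vi), E#dim (vii°).
Triads in G# minor (natural minor): G#m (i), A#dim (ii°), B (III), C#m (iv), D#m (v), E (VI), F# (VII).
Shared triads with their functions: F# (I in F# major, VII in G# minor); G#m (ii in F# major, i in G# minor); B (IV in F# major, III in G# minor); D#m (vi in F# major, v in G# minor).

F#, G#m, B, D#m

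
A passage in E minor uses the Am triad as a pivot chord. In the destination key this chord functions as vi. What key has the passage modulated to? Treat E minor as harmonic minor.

C major

The numeral vi denotes a minor triad on scale degree 6. With A on degree 6, the tonic of the new key is C.
Degree 6 carries a minor triad in major keys, so the destination is C major.
Check: the diatonic triads of C major are C (I), Dm (ii), Em (iii), F (IV), G (V), Am (vi), Bdim (vii°) — Am is indeed vi.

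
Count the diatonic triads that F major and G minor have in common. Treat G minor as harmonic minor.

Diatonic triads of F major: F major (I), G minor (ii), A minor (iii), Bb major (IV), C major (V), D minor (vi), E diminished (vii°).
Diatonic triads of G minor (harmonic minor): G minor (i), A diminished (ii°), Bb augmented (III+), C minor (iv), D major (V), Eb major (VI), F# diminished (vii°).
Matching root and quality in both lists: G minor.
That gives 1 common triad.

1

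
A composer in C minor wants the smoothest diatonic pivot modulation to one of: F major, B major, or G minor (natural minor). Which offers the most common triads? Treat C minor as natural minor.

G minor

Triads of C minor (natural minor): C minor (i), D diminished (ii°), E♭ major (III), F minor (iv), G minor (v), A♭ major (VI), B♭ major (VII).
F major shares 2: Gm, B♭.
B major shares 0: none.
G minor (natural minor) shares 4: Cm, E♭, Gm, B♭.
The most common triads (4) are shared with G minor.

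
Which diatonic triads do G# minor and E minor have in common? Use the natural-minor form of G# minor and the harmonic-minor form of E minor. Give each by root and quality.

B

Triads in G# minor (natural minor): G#m (i), A#dim (ii°), B (III), C#m (iv), D#m (v), E (VI), F# (VII).
Triads in E minor (harmonic minor): Em (i), F#dim (ii°), Gaug (III+), Am (iv), B (V), C (VI), D#dim (vii°).
Shared triads with their functions: B (III in G# minor, V in E minor).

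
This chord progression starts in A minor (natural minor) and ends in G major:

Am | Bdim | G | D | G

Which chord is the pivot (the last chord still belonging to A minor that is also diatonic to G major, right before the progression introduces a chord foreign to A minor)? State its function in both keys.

G — VII in A minor, I in G major

Chords diatonic to A minor: Am, Bdim, C, Dm, Em, F, G.
Reading the progression, the first chord not in that set is D, so the modulation leaves A minor there.
The chord immediately before D is G, which is diatonic to both keys: VII in A minor and I in G major.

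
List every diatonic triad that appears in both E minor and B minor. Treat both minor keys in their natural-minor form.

Triads in E minor (natural minor): Em (i), F#dim (ii°), G (III), Am (iv), Bm (v), C (VI), D (VII).
Triads in B minor (natural minor): Bm (i), C#dim (ii°), D (III), Em (iv), F#m (v), G (VI), A (VII).
Shared triads with their functions: Em (i in E minor, iv in B minor); G (III in E minor, VI in B minor); Bm (v in E minor, i in B minor); D (VII in E minor, III in B minor).

Em, G, Bm, D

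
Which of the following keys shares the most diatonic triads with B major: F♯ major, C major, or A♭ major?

F♯ major

Triads of B major: B (I), C♯m (ii), D♯m (iii), E (IV), F♯ (V), G♯m (vi), A♯dim (vii°).
F♯ major shares 4: B, D♯m, F♯, G♯m.
C major shares 0: none.
A♭ major shares 0: none.
The most common triads (4) are shared with F♯ major.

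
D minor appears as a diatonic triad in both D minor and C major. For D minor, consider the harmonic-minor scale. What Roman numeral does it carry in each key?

i in D minor; ii in C major

The scale of D minor (harmonic minor) is D E F G A B♭ C♯; D is degree 1, and the triad built there (D-F-A) is minor, so it is i.
The scale of C major is C D E F G A B; D is degree 2, and the triad built there (D-F-A) is minor, so it is ii.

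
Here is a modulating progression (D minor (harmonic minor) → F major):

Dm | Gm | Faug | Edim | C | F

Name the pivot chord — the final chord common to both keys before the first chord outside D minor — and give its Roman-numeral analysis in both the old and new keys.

Edim — ii° in D minor, vii° in F major

Chords diatonic to D minor: Dm, Edim, Faug, Gm, A, Bb, C#dim.
Reading the progression, the first chord not in that set is C, so the modulation leaves D minor there.
The chord immediately before C is Edim, which is diatonic to both keys: ii° in D minor and vii° in F major.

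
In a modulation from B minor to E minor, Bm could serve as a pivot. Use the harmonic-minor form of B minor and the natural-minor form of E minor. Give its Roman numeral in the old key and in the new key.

The scale of B minor (harmonic minor) is B C# D E F# G A#; B is degree 1, and the triad built there (B-D-F#) is minor, so it is i.
The scale of E minor (natural minor) is E F# G A B C D; B is degree 5, and the triad built there (B-D-F#) is minor, so it is v.

i in B minor; v in E minor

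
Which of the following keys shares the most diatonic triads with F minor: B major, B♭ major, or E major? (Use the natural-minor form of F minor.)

B♭ major

Triads of F minor (natural minor): Fm (i), Gdim (ii°), A♭ (III), B♭m (iv), Cm (v), D♭ (VI), E♭ (VII).
B major shares 0: none.
B♭ major shares 2: Cm, E♭.
E major shares 0: none.
The most common triads (2) are shared with B♭ major.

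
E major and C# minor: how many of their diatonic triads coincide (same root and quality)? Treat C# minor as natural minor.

Diatonic triads of E major: E (I), F#m (ii), G#m (iii), A (IV), B (V), C#m (vi), D#dim (vii°).
Diatonic triads of C# minor (natural minor): C#m (i), D#dim (ii°), E (III), F#m (iv), G#m (v), A (VI), B (VII).
Matching root and quality in both lists: E, F#m, G#m, A, B, C#m, D#dim.
That gives 7 common triads.

7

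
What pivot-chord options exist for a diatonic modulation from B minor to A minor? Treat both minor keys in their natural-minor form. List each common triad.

Em, G

Triads in B minor (natural minor): B minor (i), C# diminished (ii°), D major (III), E minor (iv), F# minor (v), G major (VI), A major (VII).
Triads in A minor (natural minor): A minor (i), B diminished (ii°), C major (III), D minor (iv), E minor (v), F major (VI), G major (VII).
Shared triads with their functions: E minor (iv in B minor, v in A minor); G major (VI in B minor, VII in A minor).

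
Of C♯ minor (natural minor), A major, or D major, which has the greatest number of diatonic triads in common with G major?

Triads of G major: G major (I), A minor (ii), B minor (iii), C major (IV), D major (V), E minor (vi), F♯ diminished (vii°).
C♯ minor (natural minor) shares 0: none.
A major shares 2: Bm, D.
D major shares 4: G, Bm, D, Em.
The most common triads (4) are shared with D major.

D major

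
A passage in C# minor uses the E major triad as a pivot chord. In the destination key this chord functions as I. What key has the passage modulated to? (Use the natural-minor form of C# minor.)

The numeral I denotes a major triad on scale degree 1. With E on degree 1, the tonic of the new key is E.
Degree 1 carries a major triad in major keys, so the destination is E major.
Check: the diatonic triads of E major are E (I), F#m (ii), G#m (iii), A (IV), B (V), C#m (vi), D#dim (vii°) — E major is indeed I.

E major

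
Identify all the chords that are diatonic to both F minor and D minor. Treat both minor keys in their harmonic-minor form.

Triads in F minor (harmonic minor): Fm (i), Gdim (ii°), Abaug (III+), Bbm (iv), C (V), Db (VI), Edim (vii°).
Triads in D minor (harmonic minor): Dm (i), Edim (ii°), Faug (III+), Gm (iv), A (V), Bb (VI), C#dim (vii°).
Shared triads with their functions: Edim (vii° in F minor, ii° in D minor).

Edim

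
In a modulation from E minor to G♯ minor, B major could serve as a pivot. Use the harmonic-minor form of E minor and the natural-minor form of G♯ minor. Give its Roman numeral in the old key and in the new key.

The scale of E minor (harmonic minor) is E F♯ G A B C D♯; B is degree 5, and the triad built there (B-D♯-F♯) is major, so it is V.
The scale of G♯ minor (natural minor) is G♯ A♯ B C♯ D♯ E F♯; B is degree 3, and the triad built there (B-D♯-F♯) is major, so it is III.

V in E minor; III in G♯ minor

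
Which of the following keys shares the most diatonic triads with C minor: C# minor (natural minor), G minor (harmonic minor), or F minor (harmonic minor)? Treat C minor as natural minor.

G minor

Triads of C minor (natural minor): C minor (i), D diminished (ii°), Eb major (III), F minor (iv), G minor (v), Ab major (VI), Bb major (VII).
C# minor (natural minor) shares 0: none.
G minor (harmonic minor) shares 3: Cm, Eb, Gm.
F minor (harmonic minor) shares 1: Fm.
The most common triads (3) are shared with G minor.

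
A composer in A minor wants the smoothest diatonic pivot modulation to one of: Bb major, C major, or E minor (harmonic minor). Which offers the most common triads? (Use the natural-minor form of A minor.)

Triads of A minor (natural minor): Am (i), Bdim (ii°), C (III), Dm (iv), Em (v), F (VI), G (VII).
Bb major shares 2: Dm, F.
C major shares 7: Am, Bdim, C, Dm, Em, F, G.
E minor (harmonic minor) shares 3: Am, C, Em.
The most common triads (7) are shared with C major.

C major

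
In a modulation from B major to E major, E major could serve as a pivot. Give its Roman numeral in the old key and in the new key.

The scale of B major is B C# D# E F# G# A#; E is degree 4, and the triad built there (E-G#-B) is major, so it is IV.
The scale of E major is E F# G# A B C# D#; E is degree 1, and the triad built there (E-G#-B) is major, so it is I.

IV in B major; I in E major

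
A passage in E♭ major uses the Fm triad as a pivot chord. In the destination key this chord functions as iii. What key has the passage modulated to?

The numeral iii denotes a minor triad on scale degree 3. With F on degree 3, the tonic of the new key is D♭.
Degree 3 carries a minor triad in major keys, so the destination is D♭ major.
Check: the diatonic triads of D♭ major are D♭ (I), E♭m (ii), Fm (iii), G♭ (IV), A♭ (V), B♭m (vi), Cdim (vii°) — Fm is indeed iii.

D♭ major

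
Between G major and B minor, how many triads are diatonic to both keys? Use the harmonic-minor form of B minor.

3

Diatonic triads of G major: G major (I), A minor (ii), B minor (iii), C major (IV), D major (V), E minor (vi), F# diminished (vii°).
Diatonic triads of B minor (harmonic minor): B minor (i), C# diminished (ii°), D augmented (III+), E minor (iv), F# major (V), G major (VI), A# diminished (vii°).
Matching root and quality in both lists: G major, B minor, E minor.
That gives 3 common triads.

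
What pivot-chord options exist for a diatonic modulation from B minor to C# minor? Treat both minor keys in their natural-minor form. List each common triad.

Triads in B minor (natural minor): Bm (i), C#dim (ii°), D (III), Em (iv), F#m (v), G (VI), A (VII).
Triads in C# minor (natural minor): C#m (i), D#dim (ii°), E (III), F#m (iv), G#m (v), A (VI), B (VII).
Shared triads with their functions: F#m (v in B minor, iv in C# minor); A (VII in B minor, VI in C# minor).

F#m, A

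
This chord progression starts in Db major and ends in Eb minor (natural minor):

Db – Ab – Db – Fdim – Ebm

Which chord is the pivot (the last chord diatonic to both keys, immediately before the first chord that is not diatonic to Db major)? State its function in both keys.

Db — I in Db major, VII in Eb minor

Chords diatonic to Db major: Db, Ebm, Fm, Gb, Ab, Bbm, Cdim.
Reading the progression, the first chord not in that set is Fdim, so the modulation leaves Db major there.
The chord immediately before Fdim is Db, which is diatonic to both keys: I in Db major and VII in Eb minor.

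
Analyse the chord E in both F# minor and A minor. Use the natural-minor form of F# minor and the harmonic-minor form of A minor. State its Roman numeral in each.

VII in F# minor; V in A minor

The scale of F# minor (natural minor) is F# G# A B C# D E; E is degree 7, and the triad built there (E-G#-B) is major, so it is VII.
The scale of A minor (harmonic minor) is A B C D E F G#; E is degree 5, and the triad built there (E-G#-B) is major, so it is V.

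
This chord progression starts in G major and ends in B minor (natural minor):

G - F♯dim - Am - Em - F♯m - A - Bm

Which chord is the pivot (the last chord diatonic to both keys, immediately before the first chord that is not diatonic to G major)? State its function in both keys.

Chords diatonic to G major: G, Am, Bm, C, D, Em, F♯dim.
Reading the progression, the first chord not in that set is F♯m, so the modulation leaves G major there.
The chord immediately before F♯m is Em, which is diatonic to both keys: vi in G major and iv in B minor.

Em — vi in G major, iv in B minor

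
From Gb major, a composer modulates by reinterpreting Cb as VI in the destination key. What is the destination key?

The numeral VI denotes a major triad on scale degree 6. With Cb on degree 6, the tonic of the new key is Eb.
Degree 6 carries a major triad in minor keys, so the destination is Eb minor.
Check: the diatonic triads of Eb minor (natural minor) are Ebm (i), Fdim (ii°), Gb (III), Abm (iv), Bbm (v), Cb (VI), Db (VII) — Cb is indeed VI.

Eb minor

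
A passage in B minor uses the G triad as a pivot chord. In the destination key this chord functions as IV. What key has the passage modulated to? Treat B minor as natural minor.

The numeral IV denotes a major triad on scale degree 4. With G on degree 4, the tonic of the new key is D.
Degree 4 carries a major triad in major keys, so the destination is D major.
Check: the diatonic triads of D major are D (I), Em (ii), F#m (iii), G (IV), A (V), Bm (vi), C#dim (vii°) — G is indeed IV.

D major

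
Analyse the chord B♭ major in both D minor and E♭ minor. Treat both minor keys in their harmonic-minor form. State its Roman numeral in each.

The scale of D minor (harmonic minor) is D E F G A B♭ C♯; B♭ is degree 6, and the triad built there (B♭-D-F) is major, so it is VI.
The scale of E♭ minor (harmonic minor) is E♭ F G♭ A♭ B♭ C♭ D; B♭ is degree 5, and the triad built there (B♭-D-F) is major, so it is V.

VI in D minor; V in E♭ minor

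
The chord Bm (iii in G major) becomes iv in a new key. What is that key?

The numeral iv denotes a minor triad on scale degree 4. With B on degree 4, the tonic of the new key is F#.
Degree 4 carries a minor triad in minor keys, so the destination is F# minor.
Check: the diatonic triads of F# minor (natural minor) are F#m (i), G#dim (ii°), A (III), Bm (iv), C#m (v), D (VI), E (VII) — Bm is indeed iv.

F# minor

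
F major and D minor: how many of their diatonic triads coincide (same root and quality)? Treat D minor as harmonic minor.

Diatonic triads of F major: F major (I), G minor (ii), A minor (iii), Bb major (IV), C major (V), D minor (vi), E diminished (vii°).
Diatonic triads of D minor (harmonic minor): D minor (i), E diminished (ii°), F augmented (III+), G minor (iv), A major (V), Bb major (VI), C# diminished (vii°).
Matching root and quality in both lists: G minor, Bb major, D minor, E diminished.
That gives 4 common triads.

4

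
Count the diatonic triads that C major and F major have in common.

4

Diatonic triads of C major: C (I), Dm (ii), Em (iii), F (IV), G (V), Am (vi), Bdim (vii°).
Diatonic triads of F major: F (I), Gm (ii), Am (iii), Bb (IV), C (V), Dm (vi), Edim (vii°).
Matching root and quality in both lists: C, Dm, F, Am.
That gives 4 common triads.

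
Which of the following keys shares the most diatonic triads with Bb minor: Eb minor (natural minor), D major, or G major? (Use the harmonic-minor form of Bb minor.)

Triads of Bb minor (harmonic minor): Bb minor (i), C diminished (ii°), Db augmented (III+), Eb minor (iv), F major (V), Gb major (VI), A diminished (vii°).
Eb minor (natural minor) shares 3: Bbm, Ebm, Gb.
D major shares 0: none.
G major shares 0: none.
The most common triads (3) are shared with Eb minor.

Eb minor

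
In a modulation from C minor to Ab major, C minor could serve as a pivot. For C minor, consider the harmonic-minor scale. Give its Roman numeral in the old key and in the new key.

i in C minor; iii in Ab major

The scale of C minor (harmonic minor) is C D Eb F G Ab B; C is degree 1, and the triad built there (C-Eb-G) is minor, so it is i.
The scale of Ab major is Ab Bb C Db Eb F G; C is degree 3, and the triad built there (C-Eb-G) is minor, so it is iii.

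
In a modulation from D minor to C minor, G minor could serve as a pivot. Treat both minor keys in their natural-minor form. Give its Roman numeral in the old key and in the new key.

The scale of D minor (natural minor) is D E F G A Bb C; G is degree 4, and the triad built there (G-Bb-D) is minor, so it is iv.
The scale of C minor (natural minor) is C D Eb F G Ab Bb; G is degree 5, and the triad built there (G-Bb-D) is minor, so it is v.

iv in D minor; v in C minor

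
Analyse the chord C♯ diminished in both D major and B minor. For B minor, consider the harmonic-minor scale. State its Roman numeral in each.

The scale of D major is D E F♯ G A B C♯; C♯ is degree 7, and the triad built there (C♯-E-G) is diminished, so it is vii°.
The scale of B minor (harmonic minor) is B C♯ D E F♯ G A♯; C♯ is degree 2, and the triad built there (C♯-E-G) is diminished, so it is ii°.

vii° in D major; ii° in B minor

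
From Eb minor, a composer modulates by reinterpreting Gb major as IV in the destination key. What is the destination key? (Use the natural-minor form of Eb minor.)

The numeral IV denotes a major triad on scale degree 4. With Gb on degree 4, the tonic of the new key is Db.
Degree 4 carries a major triad in major keys, so the destination is Db major.
Check: the diatonic triads of Db major are Db (I), Ebm (ii), Fm (iii), Gb (IV), Ab (V), Bbm (vi), Cdim (vii°) — Gb major is indeed IV.

Db major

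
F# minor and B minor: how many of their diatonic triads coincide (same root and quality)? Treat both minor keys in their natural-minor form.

Diatonic triads of F# minor (natural minor): F#m (i), G#dim (ii°), A (III), Bm (iv), C#m (v), D (VI), E (VII).
Diatonic triads of B minor (natural minor): Bm (i), C#dim (ii°), D (III), Em (iv), F#m (v), G (VI), A (VII).
Matching root and quality in both lists: F#m, A, Bm, D.
That gives 4 common triads.

4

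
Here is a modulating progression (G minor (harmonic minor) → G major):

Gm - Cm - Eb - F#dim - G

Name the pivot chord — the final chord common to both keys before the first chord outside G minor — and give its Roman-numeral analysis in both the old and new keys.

Chords diatonic to G minor: Gm, Adim, Bbaug, Cm, D, Eb, F#dim.
Reading the progression, the first chord not in that set is G, so the modulation leaves G minor there.
The chord immediately before G is F#dim, which is diatonic to both keys: vii° in G minor and vii° in G major.

F#dim — vii° in G minor, vii° in G major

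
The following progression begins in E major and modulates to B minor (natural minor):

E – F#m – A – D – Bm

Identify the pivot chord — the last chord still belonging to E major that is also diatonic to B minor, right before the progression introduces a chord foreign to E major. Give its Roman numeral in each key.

Chords diatonic to E major: E, F#m, G#m, A, B, C#m, D#dim.
Reading the progression, the first chord not in that set is D, so the modulation leaves E major there.
The chord immediately before D is A, which is diatonic to both keys: IV in E major and VII in B minor.

A — IV in E major, VII in B minor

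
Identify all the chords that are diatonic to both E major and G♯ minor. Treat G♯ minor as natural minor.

Triads in E major: E major (I), F♯ minor (ii), G♯ minor (iii), A major (IV), B major (V), C♯ minor (vi), D♯ diminished (vii°).
Triads in G♯ minor (natural minor): G♯ minor (i), A♯ diminished (ii°), B major (III), C♯ minor (iv), D♯ minor (v), E major (VI), F♯ major (VII).
Shared triads with their functions: E major (I in E major, VI in G♯ minor); G♯ minor (iii in E major, i in G♯ minor); B major (V in E major, III in G♯ minor); C♯ minor (vi in E major, iv in G♯ minor).

E, G♯m, B, C♯m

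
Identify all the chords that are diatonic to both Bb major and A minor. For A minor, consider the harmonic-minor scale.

Dm, F

Triads in Bb major: Bb (I), Cm (ii), Dm (iii), Eb (IV), F (V), Gm (vi), Adim (vii°).
Triads in A minor (harmonic minor): Am (i), Bdim (ii°), Caug (III+), Dm (iv), E (V), F (VI), G#dim (vii°).
Shared triads with their functions: Dm (iii in Bb major, iv in A minor); F (V in Bb major, VI in A minor).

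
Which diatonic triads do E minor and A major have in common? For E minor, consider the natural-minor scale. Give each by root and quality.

Bm, D

Triads in E minor (natural minor): Em (i), F#dim (ii°), G (III), Am (iv), Bm (v), C (VI), D (VII).
Triads in A major: A (I), Bm (ii), C#m (iii), D (IV), E (V), F#m (vi), G#dim (vii°).
Shared triads with their functions: Bm (v in E minor, ii in A major); D (VII in E minor, IV in A major).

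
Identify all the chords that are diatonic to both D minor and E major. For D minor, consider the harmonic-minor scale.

A

Triads in D minor (harmonic minor): Dm (i), Edim (ii°), Faug (III+), Gm (iv), A (V), Bb (VI), C#dim (vii°).
Triads in E major: E (I), F#m (ii), G#m (iii), A (IV), B (V), C#m (vi), D#dim (vii°).
Shared triads with their functions: A (V in D minor, IV in E major).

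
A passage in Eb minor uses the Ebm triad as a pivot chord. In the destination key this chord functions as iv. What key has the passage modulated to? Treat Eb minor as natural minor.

Bb minor

The numeral iv denotes a minor triad on scale degree 4. With Eb on degree 4, the tonic of the new key is Bb.
Degree 4 carries a minor triad in minor keys, so the destination is Bb minor.
Check: the diatonic triads of Bb minor (natural minor) are Bbm (i), Cdim (ii°), Db (III), Ebm (iv), Fm (v), Gb (VI), Ab (VII) — Ebm is indeed iv.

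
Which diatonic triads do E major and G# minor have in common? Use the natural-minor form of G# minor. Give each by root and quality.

E, G#m, B, C#m

Triads in E major: E (I), F#m (ii), G#m (iii), A (IV), B (V), C#m (vi), D#dim (vii°).
Triads in G# minor (natural minor): G#m (i), A#dim (ii°), B (III), C#m (iv), D#m (v), E (VI), F# (VII).
Shared triads with their functions: E (I in E major, VI in G# minor); G#m (iii in E major, i in G# minor); B (V in E major, III in G# minor); C#m (vi in E major, iv in G# minor).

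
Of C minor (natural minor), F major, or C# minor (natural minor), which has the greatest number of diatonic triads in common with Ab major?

Triads of Ab major: Ab (I), Bbm (ii), Cm (iii), Db (IV), Eb (V), Fm (vi), Gdim (vii°).
C minor (natural minor) shares 4: Ab, Cm, Eb, Fm.
F major shares 0: none.
C# minor (natural minor) shares 0: none.
The most common triads (4) are shared with C minor.

C minor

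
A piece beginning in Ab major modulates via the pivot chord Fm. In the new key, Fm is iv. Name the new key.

C minor

The numeral iv denotes a minor triad on scale degree 4. With F on degree 4, the tonic of the new key is C.
Degree 4 carries a minor triad in minor keys, so the destination is C minor.
Check: the diatonic triads of C minor (natural minor) are Cm (i), Ddim (ii°), Eb (III), Fm (iv), Gm (v), Ab (VI), Bb (VII) — Fm is indeed iv.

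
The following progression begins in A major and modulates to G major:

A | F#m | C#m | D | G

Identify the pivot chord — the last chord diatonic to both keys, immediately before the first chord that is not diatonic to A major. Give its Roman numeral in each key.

D — IV in A major, V in G major

Chords diatonic to A major: A, Bm, C#m, D, E, F#m, G#dim.
Reading the progression, the first chord not in that set is G, so the modulation leaves A major there.
The chord immediately before G is D, which is diatonic to both keys: IV in A major and V in G major.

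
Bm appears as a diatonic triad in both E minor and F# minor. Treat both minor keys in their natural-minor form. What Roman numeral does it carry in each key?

The scale of E minor (natural minor) is E F# G A B C D; B is degree 5, and the triad built there (B-D-F#) is minor, so it is v.
The scale of F# minor (natural minor) is F# G# A B C# D E; B is degree 4, and the triad built there (B-D-F#) is minor, so it is iv.

v in E minor; iv in F# minor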